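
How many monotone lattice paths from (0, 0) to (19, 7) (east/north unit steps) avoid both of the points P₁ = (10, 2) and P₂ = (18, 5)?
Number of paths = 457391

Inclusion–exclusion. Total paths: C(26, 19) = 657800. Through P₁: C(12, 10)·C(14, 9) = 132132. Through P₂: C(23, 18)·C(3, 1) = 100947. Since P₁ is strictly southwest of P₂, a monotone path through both must visit P₁ then P₂; paths through both = C(12, 10)·C(11, 8)·C(3, 1) = 32670. Avoid both = 657800 − 132132 − 100947 + 32670 = 457391.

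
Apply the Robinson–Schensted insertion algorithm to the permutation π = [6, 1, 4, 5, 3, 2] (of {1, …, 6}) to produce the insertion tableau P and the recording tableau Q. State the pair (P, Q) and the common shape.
P = [1, 2, 5] / [3] / [4] / [6];  Q = [1, 3, 4] / [2] / [5] / [6];  common shape = (3, 1, 1, 1)

Row-insert the values π_1, π_2, … into P one at a time, bumping the leftmost entry strictly greater than the inserted value down to the next row. The recording tableau Q records, in position (i, j), the step at which that cell was added to P.
  Insert 6 (step 1): P = [6];  Q = [1]
  Insert 1 (step 2): P = [1] / [6];  Q = [1] / [2]
  Insert 4 (step 3): P = [1, 4] / [6];  Q = [1, 3] / [2]
  Insert 5 (step 4): P = [1, 4, 5] / [6];  Q = [1, 3, 4] / [2]
  Insert 3 (step 5): P = [1, 3, 5] / [4] / [6];  Q = [1, 3, 4] / [2] / [5]
  Insert 2 (step 6): P = [1, 2, 5] / [3] / [4] / [6];  Q = [1, 3, 4] / [2] / [5] / [6]
Final shape: (3, 1, 1, 1).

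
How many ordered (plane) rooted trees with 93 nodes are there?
C_92 = 15487357822491889407128326963778343232013931127835600

These ordered rooted trees are counted by the Catalan number C_n = (1/(n + 1)) · C(2n, n). For n = 92: C_92 = (1/93) · C(184, 92) = 1440324277491745714862934407631385920577295594888710800/93 = 15487357822491889407128326963778343232013931127835600.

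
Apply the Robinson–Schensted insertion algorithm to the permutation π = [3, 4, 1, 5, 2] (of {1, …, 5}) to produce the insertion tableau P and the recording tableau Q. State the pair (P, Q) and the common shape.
P = [1, 2, 5] / [3, 4];  Q = [1, 2, 4] / [3, 5];  common shape = (3, 2)

Row-insert the values π_1, π_2, … into P one at a time, bumping the leftmost entry strictly greater than the inserted value down to the next row. The recording tableau Q records, in position (i, j), the step at which that cell was added to P.
  Insert 3 (step 1): P = [3];  Q = [1]
  Insert 4 (step 2): P = [3, 4];  Q = [1, 2]
  Insert 1 (step 3): P = [1, 4] / [3];  Q = [1, 2] / [3]
  Insert 5 (step 4): P = [1, 4, 5] / [3];  Q = [1, 2, 4] / [3]
  Insert 2 (step 5): P = [1, 2, 5] / [3, 4];  Q = [1, 2, 4] / [3, 5]
Final shape: (3, 2).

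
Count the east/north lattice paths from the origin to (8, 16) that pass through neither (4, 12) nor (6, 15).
Number of paths = 499879

Inclusion–exclusion. Total paths: C(24, 8) = 735471. Through P₁: C(16, 4)·C(8, 4) = 127400. Through P₂: C(21, 6)·C(3, 2) = 162792. Since P₁ is strictly southwest of P₂, a monotone path through both must visit P₁ then P₂; paths through both = C(16, 4)·C(5, 2)·C(3, 2) = 54600. Avoid both = 735471 − 127400 − 162792 + 54600 = 499879.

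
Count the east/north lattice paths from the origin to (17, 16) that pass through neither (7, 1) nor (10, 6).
Number of paths = 993626150

Inclusion–exclusion. Total paths: C(33, 17) = 1166803110. Through P₁: C(8, 7)·C(25, 10) = 26150080. Through P₂: C(16, 10)·C(17, 7) = 155739584. Since P₁ is strictly southwest of P₂, a monotone path through both must visit P₁ then P₂; paths through both = C(8, 7)·C(8, 3)·C(17, 7) = 8712704. Avoid both = 1166803110 − 26150080 − 155739584 + 8712704 = 993626150.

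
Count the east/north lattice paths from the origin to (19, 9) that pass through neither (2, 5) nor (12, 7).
Number of paths = 5017143

Inclusion–exclusion. Total paths: C(28, 19) = 6906900. Through P₁: C(7, 2)·C(21, 17) = 125685. Through P₂: C(19, 12)·C(9, 7) = 1813968. Since P₁ is strictly southwest of P₂, a monotone path through both must visit P₁ then P₂; paths through both = C(7, 2)·C(12, 10)·C(9, 7) = 49896. Avoid both = 6906900 − 125685 − 1813968 + 49896 = 5017143.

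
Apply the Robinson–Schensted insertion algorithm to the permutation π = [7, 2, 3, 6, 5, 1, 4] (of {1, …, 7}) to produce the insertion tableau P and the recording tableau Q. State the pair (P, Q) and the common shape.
P = [1, 3, 4] / [2, 5] / [6] / [7];  Q = [1, 3, 4] / [2, 7] / [5] / [6];  common shape = (3, 2, 1, 1)

Row-insert the values π_1, π_2, … into P one at a time, bumping the leftmost entry strictly greater than the inserted value down to the next row. The recording tableau Q records, in position (i, j), the step at which that cell was added to P.
  Insert 7 (step 1): P = [7];  Q = [1]
  Insert 2 (step 2): P = [2] / [7];  Q = [1] / [2]
  Insert 3 (step 3): P = [2, 3] / [7];  Q = [1, 3] / [2]
  Insert 6 (step 4): P = [2, 3, 6] / [7];  Q = [1, 3, 4] / [2]
  Insert 5 (step 5): P = [2, 3, 5] / [6] / [7];  Q = [1, 3, 4] / [2] / [5]
  Insert 1 (step 6): P = [1, 3, 5] / [2] / [6] / [7];  Q = [1, 3, 4] / [2] / [5] / [6]
  Insert 4 (step 7): P = [1, 3, 4] / [2, 5] / [6] / [7];  Q = [1, 3, 4] / [2, 7] / [5] / [6]
Final shape: (3, 2, 1, 1).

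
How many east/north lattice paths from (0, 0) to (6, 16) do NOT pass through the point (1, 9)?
Number of paths = 66693

Total paths from (0, 0) to (6, 16): C(22, 6) = 74613. Paths through (1, 9): (paths (0, 0) → (1, 9)) × (paths (1, 9) → (6, 16)) = C(10, 1) · C(12, 5) = 10 · 792 = 7920. Avoidance count = 74613 − 7920 = 66693.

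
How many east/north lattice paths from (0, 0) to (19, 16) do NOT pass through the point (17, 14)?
Number of paths = 2468833800

Total paths from (0, 0) to (19, 16): C(35, 19) = 4059928950. Paths through (17, 14): (paths (0, 0) → (17, 14)) × (paths (17, 14) → (19, 16)) = C(31, 17) · C(4, 2) = 265182525 · 6 = 1591095150. Avoidance count = 4059928950 − 1591095150 = 2468833800.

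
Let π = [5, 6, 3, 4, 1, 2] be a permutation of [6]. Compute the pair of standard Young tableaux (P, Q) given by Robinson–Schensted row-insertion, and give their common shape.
P = [1, 2] / [3, 4] / [5, 6];  Q = [1, 2] / [3, 4] / [5, 6];  common shape = (2, 2, 2)

Row-insert the values π_1, π_2, … into P one at a time, bumping the leftmost entry strictly greater than the inserted value down to the next row. The recording tableau Q records, in position (i, j), the step at which that cell was added to P.
  Insert 5 (step 1): P = [5];  Q = [1]
  Insert 6 (step 2): P = [5, 6];  Q = [1, 2]
  Insert 3 (step 3): P = [3, 6] / [5];  Q = [1, 2] / [3]
  Insert 4 (step 4): P = [3, 4] / [5, 6];  Q = [1, 2] / [3, 4]
  Insert 1 (step 5): P = [1, 4] / [3, 6] / [5];  Q = [1, 2] / [3, 4] / [5]
  Insert 2 (step 6): P = [1, 2] / [3, 4] / [5, 6];  Q = [1, 2] / [3, 4] / [5, 6]
Final shape: (2, 2, 2).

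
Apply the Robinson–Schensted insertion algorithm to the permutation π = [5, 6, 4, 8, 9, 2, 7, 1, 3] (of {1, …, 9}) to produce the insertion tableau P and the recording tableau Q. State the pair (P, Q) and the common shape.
P = [1, 3, 7, 9] / [2, 6] / [4, 8] / [5];  Q = [1, 2, 4, 5] / [3, 7] / [6, 9] / [8];  common shape = (4, 2, 2, 1)

Row-insert the values π_1, π_2, … into P one at a time, bumping the leftmost entry strictly greater than the inserted value down to the next row. The recording tableau Q records, in position (i, j), the step at which that cell was added to P.
  Insert 5 (step 1): P = [5];  Q = [1]
  Insert 6 (step 2): P = [5, 6];  Q = [1, 2]
  Insert 4 (step 3): P = [4, 6] / [5];  Q = [1, 2] / [3]
  Insert 8 (step 4): P = [4, 6, 8] / [5];  Q = [1, 2, 4] / [3]
  Insert 9 (step 5): P = [4, 6, 8, 9] / [5];  Q = [1, 2, 4, 5] / [3]
  Insert 2 (step 6): P = [2, 6, 8, 9] / [4] / [5];  Q = [1, 2, 4, 5] / [3] / [6]
  Insert 7 (step 7): P = [2, 6, 7, 9] / [4, 8] / [5];  Q = [1, 2, 4, 5] / [3, 7] / [6]
  Insert 1 (step 8): P = [1, 6, 7, 9] / [2, 8] / [4] / [5];  Q = [1, 2, 4, 5] / [3, 7] / [6] / [8]
  Insert 3 (step 9): P = [1, 3, 7, 9] / [2, 6] / [4, 8] / [5];  Q = [1, 2, 4, 5] / [3, 7] / [6, 9] / [8]
Final shape: (4, 2, 2, 1).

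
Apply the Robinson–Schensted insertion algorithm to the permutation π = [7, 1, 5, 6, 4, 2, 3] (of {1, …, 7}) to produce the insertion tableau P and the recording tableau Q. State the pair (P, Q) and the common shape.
P = [1, 2, 3] / [4, 6] / [5] / [7];  Q = [1, 3, 4] / [2, 7] / [5] / [6];  common shape = (3, 2, 1, 1)

Row-insert the values π_1, π_2, … into P one at a time, bumping the leftmost entry strictly greater than the inserted value down to the next row. The recording tableau Q records, in position (i, j), the step at which that cell was added to P.
  Insert 7 (step 1): P = [7];  Q = [1]
  Insert 1 (step 2): P = [1] / [7];  Q = [1] / [2]
  Insert 5 (step 3): P = [1, 5] / [7];  Q = [1, 3] / [2]
  Insert 6 (step 4): P = [1, 5, 6] / [7];  Q = [1, 3, 4] / [2]
  Insert 4 (step 5): P = [1, 4, 6] / [5] / [7];  Q = [1, 3, 4] / [2] / [5]
  Insert 2 (step 6): P = [1, 2, 6] / [4] / [5] / [7];  Q = [1, 3, 4] / [2] / [5] / [6]
  Insert 3 (step 7): P = [1, 2, 3] / [4, 6] / [5] / [7];  Q = [1, 3, 4] / [2, 7] / [5] / [6]
Final shape: (3, 2, 1, 1).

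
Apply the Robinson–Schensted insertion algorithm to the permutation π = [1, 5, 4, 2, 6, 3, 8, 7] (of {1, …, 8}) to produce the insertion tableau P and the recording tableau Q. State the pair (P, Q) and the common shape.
P = [1, 2, 3, 7] / [4, 6, 8] / [5];  Q = [1, 2, 5, 7] / [3, 6, 8] / [4];  common shape = (4, 3, 1)

Row-insert the values π_1, π_2, … into P one at a time, bumping the leftmost entry strictly greater than the inserted value down to the next row. The recording tableau Q records, in position (i, j), the step at which that cell was added to P.
  Insert 1 (step 1): P = [1];  Q = [1]
  Insert 5 (step 2): P = [1, 5];  Q = [1, 2]
  Insert 4 (step 3): P = [1, 4] / [5];  Q = [1, 2] / [3]
  Insert 2 (step 4): P = [1, 2] / [4] / [5];  Q = [1, 2] / [3] / [4]
  Insert 6 (step 5): P = [1, 2, 6] / [4] / [5];  Q = [1, 2, 5] / [3] / [4]
  Insert 3 (step 6): P = [1, 2, 3] / [4, 6] / [5];  Q = [1, 2, 5] / [3, 6] / [4]
  Insert 8 (step 7): P = [1, 2, 3, 8] / [4, 6] / [5];  Q = [1, 2, 5, 7] / [3, 6] / [4]
  Insert 7 (step 8): P = [1, 2, 3, 7] / [4, 6, 8] / [5];  Q = [1, 2, 5, 7] / [3, 6, 8] / [4]
Final shape: (4, 3, 1).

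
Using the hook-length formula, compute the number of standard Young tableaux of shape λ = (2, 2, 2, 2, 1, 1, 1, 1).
# SYT of shape (2, 2, 2, 2, 1, 1, 1, 1) = 275

Hook-length formula: f^λ = n! / Π hook(c), product over all cells c of the Young diagram. For λ = (2, 2, 2, 2, 1, 1, 1, 1), n = 12 boxes. Hook lengths by row (left-to-right, top-to-bottom): [9, 4]; [8, 3]; [7, 2]; [6, 1]; [4]; [3]; [2]; [1]. Product of hooks = 1741824. So f^λ = 12! / 1741824 = 479001600 / 1741824 = 275.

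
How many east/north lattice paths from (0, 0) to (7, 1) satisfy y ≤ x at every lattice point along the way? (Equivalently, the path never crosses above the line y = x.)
Number of paths = 7

By the reflection principle (André's argument), the number of monotone paths to (7, 1) with n ≤ m that never go above y = x is C(8, 7) − C(8, 8) = 8 − 1 = 7.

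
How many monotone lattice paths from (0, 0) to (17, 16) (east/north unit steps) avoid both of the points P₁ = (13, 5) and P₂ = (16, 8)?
Number of paths = 1150030791

Inclusion–exclusion. Total paths: C(33, 17) = 1166803110. Through P₁: C(18, 13)·C(15, 4) = 11695320. Through P₂: C(24, 16)·C(9, 1) = 6619239. Since P₁ is strictly southwest of P₂, a monotone path through both must visit P₁ then P₂; paths through both = C(18, 13)·C(6, 3)·C(9, 1) = 1542240. Avoid both = 1166803110 − 11695320 − 6619239 + 1542240 = 1150030791.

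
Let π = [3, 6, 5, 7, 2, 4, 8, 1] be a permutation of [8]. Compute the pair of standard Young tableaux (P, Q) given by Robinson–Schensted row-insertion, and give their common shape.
P = [1, 4, 7, 8] / [2, 5] / [3] / [6];  Q = [1, 2, 4, 7] / [3, 6] / [5] / [8];  common shape = (4, 2, 1, 1)

Row-insert the values π_1, π_2, … into P one at a time, bumping the leftmost entry strictly greater than the inserted value down to the next row. The recording tableau Q records, in position (i, j), the step at which that cell was added to P.
  Insert 3 (step 1): P = [3];  Q = [1]
  Insert 6 (step 2): P = [3, 6];  Q = [1, 2]
  Insert 5 (step 3): P = [3, 5] / [6];  Q = [1, 2] / [3]
  Insert 7 (step 4): P = [3, 5, 7] / [6];  Q = [1, 2, 4] / [3]
  Insert 2 (step 5): P = [2, 5, 7] / [3] / [6];  Q = [1, 2, 4] / [3] / [5]
  Insert 4 (step 6): P = [2, 4, 7] / [3, 5] / [6];  Q = [1, 2, 4] / [3, 6] / [5]
  Insert 8 (step 7): P = [2, 4, 7, 8] / [3, 5] / [6];  Q = [1, 2, 4, 7] / [3, 6] / [5]
  Insert 1 (step 8): P = [1, 4, 7, 8] / [2, 5] / [3] / [6];  Q = [1, 2, 4, 7] / [3, 6] / [5] / [8]
Final shape: (4, 2, 1, 1).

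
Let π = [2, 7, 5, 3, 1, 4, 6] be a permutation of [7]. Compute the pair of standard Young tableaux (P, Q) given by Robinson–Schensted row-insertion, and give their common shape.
P = [1, 3, 4, 6] / [2] / [5] / [7];  Q = [1, 2, 6, 7] / [3] / [4] / [5];  common shape = (4, 1, 1, 1)

Row-insert the values π_1, π_2, … into P one at a time, bumping the leftmost entry strictly greater than the inserted value down to the next row. The recording tableau Q records, in position (i, j), the step at which that cell was added to P.
  Insert 2 (step 1): P = [2];  Q = [1]
  Insert 7 (step 2): P = [2, 7];  Q = [1, 2]
  Insert 5 (step 3): P = [2, 5] / [7];  Q = [1, 2] / [3]
  Insert 3 (step 4): P = [2, 3] / [5] / [7];  Q = [1, 2] / [3] / [4]
  Insert 1 (step 5): P = [1, 3] / [2] / [5] / [7];  Q = [1, 2] / [3] / [4] / [5]
  Insert 4 (step 6): P = [1, 3, 4] / [2] / [5] / [7];  Q = [1, 2, 6] / [3] / [4] / [5]
  Insert 6 (step 7): P = [1, 3, 4, 6] / [2] / [5] / [7];  Q = [1, 2, 6, 7] / [3] / [4] / [5]
Final shape: (4, 1, 1, 1).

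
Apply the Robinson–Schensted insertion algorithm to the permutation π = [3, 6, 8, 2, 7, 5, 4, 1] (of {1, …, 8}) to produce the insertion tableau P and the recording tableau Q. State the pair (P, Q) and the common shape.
P = [1, 4, 7] / [2, 5] / [3] / [6] / [8];  Q = [1, 2, 3] / [4, 5] / [6] / [7] / [8];  common shape = (3, 2, 1, 1, 1)

Row-insert the values π_1, π_2, … into P one at a time, bumping the leftmost entry strictly greater than the inserted value down to the next row. The recording tableau Q records, in position (i, j), the step at which that cell was added to P.
  Insert 3 (step 1): P = [3];  Q = [1]
  Insert 6 (step 2): P = [3, 6];  Q = [1, 2]
  Insert 8 (step 3): P = [3, 6, 8];  Q = [1, 2, 3]
  Insert 2 (step 4): P = [2, 6, 8] / [3];  Q = [1, 2, 3] / [4]
  Insert 7 (step 5): P = [2, 6, 7] / [3, 8];  Q = [1, 2, 3] / [4, 5]
  Insert 5 (step 6): P = [2, 5, 7] / [3, 6] / [8];  Q = [1, 2, 3] / [4, 5] / [6]
  Insert 4 (step 7): P = [2, 4, 7] / [3, 5] / [6] / [8];  Q = [1, 2, 3] / [4, 5] / [6] / [7]
  Insert 1 (step 8): P = [1, 4, 7] / [2, 5] / [3] / [6] / [8];  Q = [1, 2, 3] / [4, 5] / [6] / [7] / [8]
Final shape: (3, 2, 1, 1, 1).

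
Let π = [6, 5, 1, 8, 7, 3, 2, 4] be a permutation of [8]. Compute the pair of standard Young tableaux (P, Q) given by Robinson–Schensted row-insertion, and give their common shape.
P = [1, 2, 4] / [3, 7] / [5, 8] / [6];  Q = [1, 4, 8] / [2, 5] / [3, 6] / [7];  common shape = (3, 2, 2, 1)

Row-insert the values π_1, π_2, … into P one at a time, bumping the leftmost entry strictly greater than the inserted value down to the next row. The recording tableau Q records, in position (i, j), the step at which that cell was added to P.
  Insert 6 (step 1): P = [6];  Q = [1]
  Insert 5 (step 2): P = [5] / [6];  Q = [1] / [2]
  Insert 1 (step 3): P = [1] / [5] / [6];  Q = [1] / [2] / [3]
  Insert 8 (step 4): P = [1, 8] / [5] / [6];  Q = [1, 4] / [2] / [3]
  Insert 7 (step 5): P = [1, 7] / [5, 8] / [6];  Q = [1, 4] / [2, 5] / [3]
  Insert 3 (step 6): P = [1, 3] / [5, 7] / [6, 8];  Q = [1, 4] / [2, 5] / [3, 6]
  Insert 2 (step 7): P = [1, 2] / [3, 7] / [5, 8] / [6];  Q = [1, 4] / [2, 5] / [3, 6] / [7]
  Insert 4 (step 8): P = [1, 2, 4] / [3, 7] / [5, 8] / [6];  Q = [1, 4, 8] / [2, 5] / [3, 6] / [7]
Final shape: (3, 2, 2, 1).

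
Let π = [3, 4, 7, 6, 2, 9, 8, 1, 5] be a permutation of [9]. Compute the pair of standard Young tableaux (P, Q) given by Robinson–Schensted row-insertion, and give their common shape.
P = [1, 4, 5, 8] / [2, 6] / [3, 9] / [7];  Q = [1, 2, 3, 6] / [4, 7] / [5, 9] / [8];  common shape = (4, 2, 2, 1)

Row-insert the values π_1, π_2, … into P one at a time, bumping the leftmost entry strictly greater than the inserted value down to the next row. The recording tableau Q records, in position (i, j), the step at which that cell was added to P.
  Insert 3 (step 1): P = [3];  Q = [1]
  Insert 4 (step 2): P = [3, 4];  Q = [1, 2]
  Insert 7 (step 3): P = [3, 4, 7];  Q = [1, 2, 3]
  Insert 6 (step 4): P = [3, 4, 6] / [7];  Q = [1, 2, 3] / [4]
  Insert 2 (step 5): P = [2, 4, 6] / [3] / [7];  Q = [1, 2, 3] / [4] / [5]
  Insert 9 (step 6): P = [2, 4, 6, 9] / [3] / [7];  Q = [1, 2, 3, 6] / [4] / [5]
  Insert 8 (step 7): P = [2, 4, 6, 8] / [3, 9] / [7];  Q = [1, 2, 3, 6] / [4, 7] / [5]
  Insert 1 (step 8): P = [1, 4, 6, 8] / [2, 9] / [3] / [7];  Q = [1, 2, 3, 6] / [4, 7] / [5] / [8]
  Insert 5 (step 9): P = [1, 4, 5, 8] / [2, 6] / [3, 9] / [7];  Q = [1, 2, 3, 6] / [4, 7] / [5, 9] / [8]
Final shape: (4, 2, 2, 1).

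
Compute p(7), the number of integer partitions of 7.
p(7) = 15

List all partitions of 7: 7, 6+1, 5+2, 5+1+1, 4+3, 4+2+1, 4+1+1+1, 3+3+1, 3+2+2, 3+2+1+1, 3+1+1+1+1, 2+2+2+1, 2+2+1+1+1, 2+1+1+1+1+1, 1+1+1+1+1+1+1. Counting them gives p(7) = 15.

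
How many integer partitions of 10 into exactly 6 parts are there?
p(10, 6 parts) = 5

Partitions of n into exactly k parts ↔ partitions of n − k into at most k parts (subtract 1 from each part). For n = 10, k = 6, the partitions are: 5+1+1+1+1+1, 4+2+1+1+1+1, 3+3+1+1+1+1, 3+2+2+1+1+1, 2+2+2+2+1+1. Count = 5.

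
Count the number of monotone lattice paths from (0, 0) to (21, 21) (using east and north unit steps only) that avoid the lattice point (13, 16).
Number of paths = 450917015835

Total paths from (0, 0) to (21, 21): C(42, 21) = 538257874440. Paths through (13, 16): (paths (0, 0) → (13, 16)) × (paths (13, 16) → (21, 21)) = C(29, 13) · C(13, 8) = 67863915 · 1287 = 87340858605. Avoidance count = 538257874440 − 87340858605 = 450917015835.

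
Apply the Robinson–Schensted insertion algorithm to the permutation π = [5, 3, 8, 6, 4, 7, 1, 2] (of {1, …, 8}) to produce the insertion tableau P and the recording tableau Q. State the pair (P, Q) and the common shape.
P = [1, 2, 7] / [3, 4] / [5, 6] / [8];  Q = [1, 3, 6] / [2, 4] / [5, 8] / [7];  common shape = (3, 2, 2, 1)

Row-insert the values π_1, π_2, … into P one at a time, bumping the leftmost entry strictly greater than the inserted value down to the next row. The recording tableau Q records, in position (i, j), the step at which that cell was added to P.
  Insert 5 (step 1): P = [5];  Q = [1]
  Insert 3 (step 2): P = [3] / [5];  Q = [1] / [2]
  Insert 8 (step 3): P = [3, 8] / [5];  Q = [1, 3] / [2]
  Insert 6 (step 4): P = [3, 6] / [5, 8];  Q = [1, 3] / [2, 4]
  Insert 4 (step 5): P = [3, 4] / [5, 6] / [8];  Q = [1, 3] / [2, 4] / [5]
  Insert 7 (step 6): P = [3, 4, 7] / [5, 6] / [8];  Q = [1, 3, 6] / [2, 4] / [5]
  Insert 1 (step 7): P = [1, 4, 7] / [3, 6] / [5] / [8];  Q = [1, 3, 6] / [2, 4] / [5] / [7]
  Insert 2 (step 8): P = [1, 2, 7] / [3, 4] / [5, 6] / [8];  Q = [1, 3, 6] / [2, 4] / [5, 8] / [7]
Final shape: (3, 2, 2, 1).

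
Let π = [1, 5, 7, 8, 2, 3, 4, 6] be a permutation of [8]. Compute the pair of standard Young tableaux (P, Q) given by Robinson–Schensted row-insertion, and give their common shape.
P = [1, 2, 3, 4, 6] / [5, 7, 8];  Q = [1, 2, 3, 4, 8] / [5, 6, 7];  common shape = (5, 3)

Row-insert the values π_1, π_2, … into P one at a time, bumping the leftmost entry strictly greater than the inserted value down to the next row. The recording tableau Q records, in position (i, j), the step at which that cell was added to P.
  Insert 1 (step 1): P = [1];  Q = [1]
  Insert 5 (step 2): P = [1, 5];  Q = [1, 2]
  Insert 7 (step 3): P = [1, 5, 7];  Q = [1, 2, 3]
  Insert 8 (step 4): P = [1, 5, 7, 8];  Q = [1, 2, 3, 4]
  Insert 2 (step 5): P = [1, 2, 7, 8] / [5];  Q = [1, 2, 3, 4] / [5]
  Insert 3 (step 6): P = [1, 2, 3, 8] / [5, 7];  Q = [1, 2, 3, 4] / [5, 6]
  Insert 4 (step 7): P = [1, 2, 3, 4] / [5, 7, 8];  Q = [1, 2, 3, 4] / [5, 6, 7]
  Insert 6 (step 8): P = [1, 2, 3, 4, 6] / [5, 7, 8];  Q = [1, 2, 3, 4, 8] / [5, 6, 7]
Final shape: (5, 3).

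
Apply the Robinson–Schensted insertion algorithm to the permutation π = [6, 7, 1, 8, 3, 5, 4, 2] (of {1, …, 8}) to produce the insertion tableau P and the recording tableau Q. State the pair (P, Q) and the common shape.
P = [1, 2, 4] / [3, 7, 8] / [5] / [6];  Q = [1, 2, 4] / [3, 5, 6] / [7] / [8];  common shape = (3, 3, 1, 1)

Row-insert the values π_1, π_2, … into P one at a time, bumping the leftmost entry strictly greater than the inserted value down to the next row. The recording tableau Q records, in position (i, j), the step at which that cell was added to P.
  Insert 6 (step 1): P = [6];  Q = [1]
  Insert 7 (step 2): P = [6, 7];  Q = [1, 2]
  Insert 1 (step 3): P = [1, 7] / [6];  Q = [1, 2] / [3]
  Insert 8 (step 4): P = [1, 7, 8] / [6];  Q = [1, 2, 4] / [3]
  Insert 3 (step 5): P = [1, 3, 8] / [6, 7];  Q = [1, 2, 4] / [3, 5]
  Insert 5 (step 6): P = [1, 3, 5] / [6, 7, 8];  Q = [1, 2, 4] / [3, 5, 6]
  Insert 4 (step 7): P = [1, 3, 4] / [5, 7, 8] / [6];  Q = [1, 2, 4] / [3, 5, 6] / [7]
  Insert 2 (step 8): P = [1, 2, 4] / [3, 7, 8] / [5] / [6];  Q = [1, 2, 4] / [3, 5, 6] / [7] / [8]
Final shape: (3, 3, 1, 1).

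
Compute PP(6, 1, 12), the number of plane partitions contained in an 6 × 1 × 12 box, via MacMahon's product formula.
PP(6, 1, 12) = 18564

Evaluate the triple product over i = 1..6, j = 1..1, k = 1..12. The factors are (2/1) · (3/2) · (4/3) · (5/4) · (6/5) · (7/6) · (8/7) · (9/8) · … (72 factors total). The numerators and denominators telescope so the product is an integer; carrying out the multiplication exactly gives PP(6, 1, 12) = 18564.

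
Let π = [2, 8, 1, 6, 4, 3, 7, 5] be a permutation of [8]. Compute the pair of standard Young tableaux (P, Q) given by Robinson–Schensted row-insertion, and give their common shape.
P = [1, 3, 5] / [2, 4, 7] / [6] / [8];  Q = [1, 2, 7] / [3, 4, 8] / [5] / [6];  common shape = (3, 3, 1, 1)

Row-insert the values π_1, π_2, … into P one at a time, bumping the leftmost entry strictly greater than the inserted value down to the next row. The recording tableau Q records, in position (i, j), the step at which that cell was added to P.
  Insert 2 (step 1): P = [2];  Q = [1]
  Insert 8 (step 2): P = [2, 8];  Q = [1, 2]
  Insert 1 (step 3): P = [1, 8] / [2];  Q = [1, 2] / [3]
  Insert 6 (step 4): P = [1, 6] / [2, 8];  Q = [1, 2] / [3, 4]
  Insert 4 (step 5): P = [1, 4] / [2, 6] / [8];  Q = [1, 2] / [3, 4] / [5]
  Insert 3 (step 6): P = [1, 3] / [2, 4] / [6] / [8];  Q = [1, 2] / [3, 4] / [5] / [6]
  Insert 7 (step 7): P = [1, 3, 7] / [2, 4] / [6] / [8];  Q = [1, 2, 7] / [3, 4] / [5] / [6]
  Insert 5 (step 8): P = [1, 3, 5] / [2, 4, 7] / [6] / [8];  Q = [1, 2, 7] / [3, 4, 8] / [5] / [6]
Final shape: (3, 3, 1, 1).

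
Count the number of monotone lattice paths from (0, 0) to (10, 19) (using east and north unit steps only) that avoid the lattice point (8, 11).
Number of paths = 16628820

Total paths from (0, 0) to (10, 19): C(29, 10) = 20030010. Paths through (8, 11): (paths (0, 0) → (8, 11)) × (paths (8, 11) → (10, 19)) = C(19, 8) · C(10, 2) = 75582 · 45 = 3401190. Avoidance count = 20030010 − 3401190 = 16628820.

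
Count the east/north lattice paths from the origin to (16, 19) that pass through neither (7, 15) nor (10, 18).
Number of paths = 3870004380

Inclusion–exclusion. Total paths: C(35, 16) = 4059928950. Through P₁: C(22, 7)·C(13, 9) = 121938960. Through P₂: C(28, 10)·C(7, 6) = 91861770. Since P₁ is strictly southwest of P₂, a monotone path through both must visit P₁ then P₂; paths through both = C(22, 7)·C(6, 3)·C(7, 6) = 23876160. Avoid both = 4059928950 − 121938960 − 91861770 + 23876160 = 3870004380.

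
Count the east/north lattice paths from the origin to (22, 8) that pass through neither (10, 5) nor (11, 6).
Number of paths = 3989700

Inclusion–exclusion. Total paths: C(30, 22) = 5852925. Through P₁: C(15, 10)·C(15, 12) = 1366365. Through P₂: C(17, 11)·C(13, 11) = 965328. Since P₁ is strictly southwest of P₂, a monotone path through both must visit P₁ then P₂; paths through both = C(15, 10)·C(2, 1)·C(13, 11) = 468468. Avoid both = 5852925 − 1366365 − 965328 + 468468 = 3989700.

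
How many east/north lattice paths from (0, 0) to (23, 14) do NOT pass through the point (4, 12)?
Number of paths = 6106704600

Total paths from (0, 0) to (23, 14): C(37, 23) = 6107086800. Paths through (4, 12): (paths (0, 0) → (4, 12)) × (paths (4, 12) → (23, 14)) = C(16, 4) · C(21, 19) = 1820 · 210 = 382200. Avoidance count = 6107086800 − 382200 = 6106704600.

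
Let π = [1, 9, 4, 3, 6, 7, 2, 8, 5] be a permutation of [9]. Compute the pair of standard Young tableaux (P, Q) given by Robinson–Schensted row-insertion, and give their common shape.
P = [1, 2, 5, 7, 8] / [3, 6] / [4] / [9];  Q = [1, 2, 5, 6, 8] / [3, 9] / [4] / [7];  common shape = (5, 2, 1, 1)

Row-insert the values π_1, π_2, … into P one at a time, bumping the leftmost entry strictly greater than the inserted value down to the next row. The recording tableau Q records, in position (i, j), the step at which that cell was added to P.
  Insert 1 (step 1): P = [1];  Q = [1]
  Insert 9 (step 2): P = [1, 9];  Q = [1, 2]
  Insert 4 (step 3): P = [1, 4] / [9];  Q = [1, 2] / [3]
  Insert 3 (step 4): P = [1, 3] / [4] / [9];  Q = [1, 2] / [3] / [4]
  Insert 6 (step 5): P = [1, 3, 6] / [4] / [9];  Q = [1, 2, 5] / [3] / [4]
  Insert 7 (step 6): P = [1, 3, 6, 7] / [4] / [9];  Q = [1, 2, 5, 6] / [3] / [4]
  Insert 2 (step 7): P = [1, 2, 6, 7] / [3] / [4] / [9];  Q = [1, 2, 5, 6] / [3] / [4] / [7]
  Insert 8 (step 8): P = [1, 2, 6, 7, 8] / [3] / [4] / [9];  Q = [1, 2, 5, 6, 8] / [3] / [4] / [7]
  Insert 5 (step 9): P = [1, 2, 5, 7, 8] / [3, 6] / [4] / [9];  Q = [1, 2, 5, 6, 8] / [3, 9] / [4] / [7]
Final shape: (5, 2, 1, 1).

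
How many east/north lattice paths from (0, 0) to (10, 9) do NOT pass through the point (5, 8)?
Number of paths = 84656

Total paths from (0, 0) to (10, 9): C(19, 10) = 92378. Paths through (5, 8): (paths (0, 0) → (5, 8)) × (paths (5, 8) → (10, 9)) = C(13, 5) · C(6, 5) = 1287 · 6 = 7722. Avoidance count = 92378 − 7722 = 84656.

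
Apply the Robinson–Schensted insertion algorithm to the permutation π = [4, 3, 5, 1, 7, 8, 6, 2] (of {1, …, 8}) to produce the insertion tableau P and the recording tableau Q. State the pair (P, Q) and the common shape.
P = [1, 2, 6, 8] / [3, 5] / [4, 7];  Q = [1, 3, 5, 6] / [2, 7] / [4, 8];  common shape = (4, 2, 2)

Row-insert the values π_1, π_2, … into P one at a time, bumping the leftmost entry strictly greater than the inserted value down to the next row. The recording tableau Q records, in position (i, j), the step at which that cell was added to P.
  Insert 4 (step 1): P = [4];  Q = [1]
  Insert 3 (step 2): P = [3] / [4];  Q = [1] / [2]
  Insert 5 (step 3): P = [3, 5] / [4];  Q = [1, 3] / [2]
  Insert 1 (step 4): P = [1, 5] / [3] / [4];  Q = [1, 3] / [2] / [4]
  Insert 7 (step 5): P = [1, 5, 7] / [3] / [4];  Q = [1, 3, 5] / [2] / [4]
  Insert 8 (step 6): P = [1, 5, 7, 8] / [3] / [4];  Q = [1, 3, 5, 6] / [2] / [4]
  Insert 6 (step 7): P = [1, 5, 6, 8] / [3, 7] / [4];  Q = [1, 3, 5, 6] / [2, 7] / [4]
  Insert 2 (step 8): P = [1, 2, 6, 8] / [3, 5] / [4, 7];  Q = [1, 3, 5, 6] / [2, 7] / [4, 8]
Final shape: (4, 2, 2).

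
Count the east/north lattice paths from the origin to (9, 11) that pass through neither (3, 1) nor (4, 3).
Number of paths = 106327

Inclusion–exclusion. Total paths: C(20, 9) = 167960. Through P₁: C(4, 3)·C(16, 6) = 32032. Through P₂: C(7, 4)·C(13, 5) = 45045. Since P₁ is strictly southwest of P₂, a monotone path through both must visit P₁ then P₂; paths through both = C(4, 3)·C(3, 1)·C(13, 5) = 15444. Avoid both = 167960 − 32032 − 45045 + 15444 = 106327.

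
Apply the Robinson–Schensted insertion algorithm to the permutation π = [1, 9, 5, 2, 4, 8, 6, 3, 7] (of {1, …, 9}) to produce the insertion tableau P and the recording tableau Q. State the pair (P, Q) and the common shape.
P = [1, 2, 3, 6, 7] / [4, 8] / [5] / [9];  Q = [1, 2, 5, 6, 9] / [3, 7] / [4] / [8];  common shape = (5, 2, 1, 1)

Row-insert the values π_1, π_2, … into P one at a time, bumping the leftmost entry strictly greater than the inserted value down to the next row. The recording tableau Q records, in position (i, j), the step at which that cell was added to P.
  Insert 1 (step 1): P = [1];  Q = [1]
  Insert 9 (step 2): P = [1, 9];  Q = [1, 2]
  Insert 5 (step 3): P = [1, 5] / [9];  Q = [1, 2] / [3]
  Insert 2 (step 4): P = [1, 2] / [5] / [9];  Q = [1, 2] / [3] / [4]
  Insert 4 (step 5): P = [1, 2, 4] / [5] / [9];  Q = [1, 2, 5] / [3] / [4]
  Insert 8 (step 6): P = [1, 2, 4, 8] / [5] / [9];  Q = [1, 2, 5, 6] / [3] / [4]
  Insert 6 (step 7): P = [1, 2, 4, 6] / [5, 8] / [9];  Q = [1, 2, 5, 6] / [3, 7] / [4]
  Insert 3 (step 8): P = [1, 2, 3, 6] / [4, 8] / [5] / [9];  Q = [1, 2, 5, 6] / [3, 7] / [4] / [8]
  Insert 7 (step 9): P = [1, 2, 3, 6, 7] / [4, 8] / [5] / [9];  Q = [1, 2, 5, 6, 9] / [3, 7] / [4] / [8]
Final shape: (5, 2, 1, 1).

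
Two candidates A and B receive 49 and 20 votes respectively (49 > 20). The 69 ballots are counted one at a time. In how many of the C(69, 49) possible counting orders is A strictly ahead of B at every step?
Strict-lead orderings = 48598897579886940

Total orderings of the 69 votes with 49 for A: C(69, 49) = 115631859759041340. By the Bertrand ballot formula (Cycle Lemma / reflection principle), the number of orderings in which A is strictly ahead of B throughout is (p − q)/(p + q) · C(p + q, p) = (49 − 20)/(49 + 20) · 115631859759041340 = 48598897579886940.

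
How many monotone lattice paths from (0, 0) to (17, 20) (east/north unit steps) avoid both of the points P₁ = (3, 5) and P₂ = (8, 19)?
Number of paths = 11546389080

Inclusion–exclusion. Total paths: C(37, 17) = 15905368710. Through P₁: C(8, 3)·C(29, 14) = 4343290560. Through P₂: C(27, 8)·C(10, 9) = 22200750. Since P₁ is strictly southwest of P₂, a monotone path through both must visit P₁ then P₂; paths through both = C(8, 3)·C(19, 5)·C(10, 9) = 6511680. Avoid both = 15905368710 − 4343290560 − 22200750 + 6511680 = 11546389080.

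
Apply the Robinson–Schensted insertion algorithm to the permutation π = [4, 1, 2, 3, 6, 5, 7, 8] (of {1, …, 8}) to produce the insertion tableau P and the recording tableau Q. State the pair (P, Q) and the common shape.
P = [1, 2, 3, 5, 7, 8] / [4, 6];  Q = [1, 3, 4, 5, 7, 8] / [2, 6];  common shape = (6, 2)

Row-insert the values π_1, π_2, … into P one at a time, bumping the leftmost entry strictly greater than the inserted value down to the next row. The recording tableau Q records, in position (i, j), the step at which that cell was added to P.
  Insert 4 (step 1): P = [4];  Q = [1]
  Insert 1 (step 2): P = [1] / [4];  Q = [1] / [2]
  Insert 2 (step 3): P = [1, 2] / [4];  Q = [1, 3] / [2]
  Insert 3 (step 4): P = [1, 2, 3] / [4];  Q = [1, 3, 4] / [2]
  Insert 6 (step 5): P = [1, 2, 3, 6] / [4];  Q = [1, 3, 4, 5] / [2]
  Insert 5 (step 6): P = [1, 2, 3, 5] / [4, 6];  Q = [1, 3, 4, 5] / [2, 6]
  Insert 7 (step 7): P = [1, 2, 3, 5, 7] / [4, 6];  Q = [1, 3, 4, 5, 7] / [2, 6]
  Insert 8 (step 8): P = [1, 2, 3, 5, 7, 8] / [4, 6];  Q = [1, 3, 4, 5, 7, 8] / [2, 6]
Final shape: (6, 2).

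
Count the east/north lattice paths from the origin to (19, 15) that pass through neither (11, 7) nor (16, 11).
Number of paths = 1130410155

Inclusion–exclusion. Total paths: C(34, 19) = 1855967520. Through P₁: C(18, 11)·C(16, 8) = 409574880. Through P₂: C(27, 16)·C(7, 3) = 456326325. Since P₁ is strictly southwest of P₂, a monotone path through both must visit P₁ then P₂; paths through both = C(18, 11)·C(9, 5)·C(7, 3) = 140343840. Avoid both = 1855967520 − 409574880 − 456326325 + 140343840 = 1130410155.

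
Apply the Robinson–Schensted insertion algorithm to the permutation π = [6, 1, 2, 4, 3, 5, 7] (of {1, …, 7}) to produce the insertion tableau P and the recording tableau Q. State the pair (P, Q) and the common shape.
P = [1, 2, 3, 5, 7] / [4] / [6];  Q = [1, 3, 4, 6, 7] / [2] / [5];  common shape = (5, 1, 1)

Row-insert the values π_1, π_2, … into P one at a time, bumping the leftmost entry strictly greater than the inserted value down to the next row. The recording tableau Q records, in position (i, j), the step at which that cell was added to P.
  Insert 6 (step 1): P = [6];  Q = [1]
  Insert 1 (step 2): P = [1] / [6];  Q = [1] / [2]
  Insert 2 (step 3): P = [1, 2] / [6];  Q = [1, 3] / [2]
  Insert 4 (step 4): P = [1, 2, 4] / [6];  Q = [1, 3, 4] / [2]
  Insert 3 (step 5): P = [1, 2, 3] / [4] / [6];  Q = [1, 3, 4] / [2] / [5]
  Insert 5 (step 6): P = [1, 2, 3, 5] / [4] / [6];  Q = [1, 3, 4, 6] / [2] / [5]
  Insert 7 (step 7): P = [1, 2, 3, 5, 7] / [4] / [6];  Q = [1, 3, 4, 6, 7] / [2] / [5]
Final shape: (5, 1, 1).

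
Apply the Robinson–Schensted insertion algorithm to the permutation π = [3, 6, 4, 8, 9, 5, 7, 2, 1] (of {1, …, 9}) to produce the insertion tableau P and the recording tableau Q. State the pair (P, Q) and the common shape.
P = [1, 4, 5, 7] / [2, 8, 9] / [3] / [6];  Q = [1, 2, 4, 5] / [3, 6, 7] / [8] / [9];  common shape = (4, 3, 1, 1)

Row-insert the values π_1, π_2, … into P one at a time, bumping the leftmost entry strictly greater than the inserted value down to the next row. The recording tableau Q records, in position (i, j), the step at which that cell was added to P.
  Insert 3 (step 1): P = [3];  Q = [1]
  Insert 6 (step 2): P = [3, 6];  Q = [1, 2]
  Insert 4 (step 3): P = [3, 4] / [6];  Q = [1, 2] / [3]
  Insert 8 (step 4): P = [3, 4, 8] / [6];  Q = [1, 2, 4] / [3]
  Insert 9 (step 5): P = [3, 4, 8, 9] / [6];  Q = [1, 2, 4, 5] / [3]
  Insert 5 (step 6): P = [3, 4, 5, 9] / [6, 8];  Q = [1, 2, 4, 5] / [3, 6]
  Insert 7 (step 7): P = [3, 4, 5, 7] / [6, 8, 9];  Q = [1, 2, 4, 5] / [3, 6, 7]
  Insert 2 (step 8): P = [2, 4, 5, 7] / [3, 8, 9] / [6];  Q = [1, 2, 4, 5] / [3, 6, 7] / [8]
  Insert 1 (step 9): P = [1, 4, 5, 7] / [2, 8, 9] / [3] / [6];  Q = [1, 2, 4, 5] / [3, 6, 7] / [8] / [9]
Final shape: (4, 3, 1, 1).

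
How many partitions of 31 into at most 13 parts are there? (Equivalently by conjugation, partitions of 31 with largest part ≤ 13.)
p(31, parts ≤ 13) = 5635

Use the recurrence p(n, m) = p(n, m−1) + p(n−m, m): either the largest part is < m (count p(n, m−1)) or the largest part is exactly m (remove one copy of m, count p(n−m, m)). With p(0, ·) = 1 this gives p(31, parts ≤ 13) = 5635. (By conjugating Young diagrams, this also counts partitions of 31 into at most 13 parts.)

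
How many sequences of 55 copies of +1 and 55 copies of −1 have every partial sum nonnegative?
C_55 = 1759414616608818870992479875972

These ballot sequences are counted by the Catalan number C_n = (1/(n + 1)) · C(2n, n). For n = 55: C_55 = (1/56) · C(110, 55) = 98527218530093856775578873054432/56 = 1759414616608818870992479875972.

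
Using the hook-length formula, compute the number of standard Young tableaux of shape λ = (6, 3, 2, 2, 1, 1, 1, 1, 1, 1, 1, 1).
# SYT of shape (6, 3, 2, 2, 1, 1, 1, 1, 1, 1, 1, 1) = 27147960

Hook-length formula: f^λ = n! / Π hook(c), product over all cells c of the Young diagram. For λ = (6, 3, 2, 2, 1, 1, 1, 1, 1, 1, 1, 1), n = 21 boxes. Hook lengths by row (left-to-right, top-to-bottom): [17, 8, 5, 3, 2, 1]; [13, 4, 1]; [11, 2]; [10, 1]; [8]; [7]; [6]; [5]; [4]; [3]; [2]; [1]. Product of hooks = 1881944064000. So f^λ = 21! / 1881944064000 = 51090942171709440000 / 1881944064000 = 27147960.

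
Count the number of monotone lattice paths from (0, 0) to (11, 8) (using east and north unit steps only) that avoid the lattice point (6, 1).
Number of paths = 70038

Total paths from (0, 0) to (11, 8): C(19, 11) = 75582. Paths through (6, 1): (paths (0, 0) → (6, 1)) × (paths (6, 1) → (11, 8)) = C(7, 6) · C(12, 5) = 7 · 792 = 5544. Avoidance count = 75582 − 5544 = 70038.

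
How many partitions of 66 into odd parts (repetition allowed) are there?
p_odd(66) = 20132

Enumerate partitions using only odd parts via the recurrence o(n, m) = o(n, m−2) + o(n−m, m) over odd m, starting from the largest odd part ≤ n. This gives p_odd(66) = 20132. (Euler's theorem: equals the count of distinct-part partitions.)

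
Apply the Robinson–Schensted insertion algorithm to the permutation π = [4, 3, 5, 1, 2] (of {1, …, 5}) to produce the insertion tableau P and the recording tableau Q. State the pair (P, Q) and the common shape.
P = [1, 2] / [3, 5] / [4];  Q = [1, 3] / [2, 5] / [4];  common shape = (2, 2, 1)

Row-insert the values π_1, π_2, … into P one at a time, bumping the leftmost entry strictly greater than the inserted value down to the next row. The recording tableau Q records, in position (i, j), the step at which that cell was added to P.
  Insert 4 (step 1): P = [4];  Q = [1]
  Insert 3 (step 2): P = [3] / [4];  Q = [1] / [2]
  Insert 5 (step 3): P = [3, 5] / [4];  Q = [1, 3] / [2]
  Insert 1 (step 4): P = [1, 5] / [3] / [4];  Q = [1, 3] / [2] / [4]
  Insert 2 (step 5): P = [1, 2] / [3, 5] / [4];  Q = [1, 3] / [2, 5] / [4]
Final shape: (2, 2, 1).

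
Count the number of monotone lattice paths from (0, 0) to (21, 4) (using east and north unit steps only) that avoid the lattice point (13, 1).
Number of paths = 10340

Total paths from (0, 0) to (21, 4): C(25, 21) = 12650. Paths through (13, 1): (paths (0, 0) → (13, 1)) × (paths (13, 1) → (21, 4)) = C(14, 13) · C(11, 8) = 14 · 165 = 2310. Avoidance count = 12650 − 2310 = 10340.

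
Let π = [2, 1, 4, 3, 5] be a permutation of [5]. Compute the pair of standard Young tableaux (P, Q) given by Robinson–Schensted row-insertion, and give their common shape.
P = [1, 3, 5] / [2, 4];  Q = [1, 3, 5] / [2, 4];  common shape = (3, 2)

Row-insert the values π_1, π_2, … into P one at a time, bumping the leftmost entry strictly greater than the inserted value down to the next row. The recording tableau Q records, in position (i, j), the step at which that cell was added to P.
  Insert 2 (step 1): P = [2];  Q = [1]
  Insert 1 (step 2): P = [1] / [2];  Q = [1] / [2]
  Insert 4 (step 3): P = [1, 4] / [2];  Q = [1, 3] / [2]
  Insert 3 (step 4): P = [1, 3] / [2, 4];  Q = [1, 3] / [2, 4]
  Insert 5 (step 5): P = [1, 3, 5] / [2, 4];  Q = [1, 3, 5] / [2, 4]
Final shape: (3, 2).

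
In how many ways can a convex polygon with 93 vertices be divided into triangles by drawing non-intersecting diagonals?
C_91 = 3935312233584004685417853572763349509774031680023800

These polygon triangulations are counted by the Catalan number C_n = (1/(n + 1)) · C(2n, n). For n = 91: C_91 = (1/92) · C(182, 91) = 362048725489728431058442528694228154899210914562189600/92 = 3935312233584004685417853572763349509774031680023800.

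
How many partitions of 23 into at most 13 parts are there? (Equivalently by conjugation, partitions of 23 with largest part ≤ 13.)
p(23, parts ≤ 13) = 1158

Use the recurrence p(n, m) = p(n, m−1) + p(n−m, m): either the largest part is < m (count p(n, m−1)) or the largest part is exactly m (remove one copy of m, count p(n−m, m)). With p(0, ·) = 1 this gives p(23, parts ≤ 13) = 1158. (By conjugating Young diagrams, this also counts partitions of 23 into at most 13 parts.)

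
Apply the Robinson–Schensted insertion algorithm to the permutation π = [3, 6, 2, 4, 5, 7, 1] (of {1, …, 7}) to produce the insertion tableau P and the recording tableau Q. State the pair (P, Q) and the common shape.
P = [1, 4, 5, 7] / [2, 6] / [3];  Q = [1, 2, 5, 6] / [3, 4] / [7];  common shape = (4, 2, 1)

Row-insert the values π_1, π_2, … into P one at a time, bumping the leftmost entry strictly greater than the inserted value down to the next row. The recording tableau Q records, in position (i, j), the step at which that cell was added to P.
  Insert 3 (step 1): P = [3];  Q = [1]
  Insert 6 (step 2): P = [3, 6];  Q = [1, 2]
  Insert 2 (step 3): P = [2, 6] / [3];  Q = [1, 2] / [3]
  Insert 4 (step 4): P = [2, 4] / [3, 6];  Q = [1, 2] / [3, 4]
  Insert 5 (step 5): P = [2, 4, 5] / [3, 6];  Q = [1, 2, 5] / [3, 4]
  Insert 7 (step 6): P = [2, 4, 5, 7] / [3, 6];  Q = [1, 2, 5, 6] / [3, 4]
  Insert 1 (step 7): P = [1, 4, 5, 7] / [2, 6] / [3];  Q = [1, 2, 5, 6] / [3, 4] / [7]
Final shape: (4, 2, 1).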